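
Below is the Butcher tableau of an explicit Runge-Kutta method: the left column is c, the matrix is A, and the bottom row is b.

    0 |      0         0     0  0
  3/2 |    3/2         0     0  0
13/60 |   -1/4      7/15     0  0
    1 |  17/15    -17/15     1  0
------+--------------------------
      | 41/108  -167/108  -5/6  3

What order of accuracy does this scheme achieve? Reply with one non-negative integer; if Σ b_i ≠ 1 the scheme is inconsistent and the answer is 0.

b = (41/108, -167/108, -5/6, 3)
c = (0, 3/2, 13/60, 1)
Ac = (0, 0, 7/10, -89/60)
Σ b_i: 41/108·1 + (-167/108)·1 + (-5/6)·1 + 3·1 = 1 ✓
b·c: (-167/108)·3/2 + (-5/6)·13/60 + 3·1 = 1/2 ✓
b·c²: (-167/108)·9/4 + (-5/6)·169/3600 + 3·1 = -2239/4320 ≠ 1/3 ⇒ order 2.
b·Ac: (-5/6)·7/10 + 3·(-89/60) = -151/30 ≠ 1/6

2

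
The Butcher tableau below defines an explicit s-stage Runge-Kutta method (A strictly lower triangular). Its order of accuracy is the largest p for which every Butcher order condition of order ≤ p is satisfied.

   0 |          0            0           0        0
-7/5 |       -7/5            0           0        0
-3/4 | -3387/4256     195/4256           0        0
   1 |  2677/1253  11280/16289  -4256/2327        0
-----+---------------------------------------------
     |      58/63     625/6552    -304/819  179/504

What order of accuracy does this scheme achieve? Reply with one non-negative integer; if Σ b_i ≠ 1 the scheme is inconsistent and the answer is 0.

b = (58/63, 625/6552, -304/819, 179/504)
c = (0, -7/5, -3/4, 1)
Ac = (0, 0, -39/608, 72/179)
Σ b_i: 58/63·1 + 625/6552·1 + (-304/819)·1 + 179/504·1 = 1 ✓
b·c: 625/6552·(-7/5) + (-304/819)·(-3/4) + 179/504·1 = 1/2 ✓
b·c²: 625/6552·49/25 + (-304/819)·9/16 + 179/504·1 = 1/3 ✓
b·Ac: (-304/819)·(-39/608) + 179/504·72/179 = 1/6 ✓
b·c³: 625/6552·(-343/125) + (-304/819)·(-27/64) + 179/504·1 = 1/4 ✓
b·(c∘Ac): (-304/819)·117/2432 + 179/504·72/179 = 1/8 ✓
b·Ac²: (-304/819)·273/3040 + 179/504·294/895 = 1/12 ✓
b·A²c: 179/504·21/179 = 1/24 ✓; 4 stages ⇒ order 4.

4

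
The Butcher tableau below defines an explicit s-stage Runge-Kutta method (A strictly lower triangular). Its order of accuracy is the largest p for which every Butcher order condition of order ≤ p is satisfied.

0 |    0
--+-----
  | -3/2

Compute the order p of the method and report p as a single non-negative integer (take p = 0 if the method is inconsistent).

b = (-3/2)
c = (0)
Σ b_i: (-3/2)·1 = -3/2 ≠ 1 ⇒ order 0.

0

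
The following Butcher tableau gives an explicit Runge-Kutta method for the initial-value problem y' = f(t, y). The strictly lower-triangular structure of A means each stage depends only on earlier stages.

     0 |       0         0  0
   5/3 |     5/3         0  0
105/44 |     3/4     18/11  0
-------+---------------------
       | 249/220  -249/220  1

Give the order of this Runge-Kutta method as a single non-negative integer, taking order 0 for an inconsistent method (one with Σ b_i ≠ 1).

2

b = (249/220, -249/220, 1)
c = (0, 5/3, 105/44)
Ac = (0, 0, 30/11)
Σ b_i: 249/220·1 + (-249/220)·1 + 1·1 = 1 ✓
b·c: (-249/220)·5/3 + 1·105/44 = 1/2 ✓
b·c²: (-249/220)·25/9 + 1·11025/1936 = 14815/5808 ≠ 1/3 ⇒ order 2.
b·Ac: 1·30/11 = 30/11 ≠ 1/6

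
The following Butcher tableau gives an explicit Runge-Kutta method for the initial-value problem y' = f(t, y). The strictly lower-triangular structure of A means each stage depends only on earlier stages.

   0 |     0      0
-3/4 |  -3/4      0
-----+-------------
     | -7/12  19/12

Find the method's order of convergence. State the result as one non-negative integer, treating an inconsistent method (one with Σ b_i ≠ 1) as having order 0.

1

b = (-7/12, 19/12)
c = (0, -3/4)
Σ b_i: (-7/12)·1 + 19/12·1 = 1 ✓
b·c: 19/12·(-3/4) = -19/16 ≠ 1/2 ⇒ order 1.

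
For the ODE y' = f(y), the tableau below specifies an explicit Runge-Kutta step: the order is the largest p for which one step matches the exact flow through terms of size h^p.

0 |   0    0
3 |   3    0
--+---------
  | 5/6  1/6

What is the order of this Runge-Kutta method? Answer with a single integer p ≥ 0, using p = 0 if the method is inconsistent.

b = (5/6, 1/6)
c = (0, 3)
Σ b_i: 5/6·1 + 1/6·1 = 1 ✓
b·c: 1/6·3 = 1/2 ✓; 2 stages ⇒ order 2.

2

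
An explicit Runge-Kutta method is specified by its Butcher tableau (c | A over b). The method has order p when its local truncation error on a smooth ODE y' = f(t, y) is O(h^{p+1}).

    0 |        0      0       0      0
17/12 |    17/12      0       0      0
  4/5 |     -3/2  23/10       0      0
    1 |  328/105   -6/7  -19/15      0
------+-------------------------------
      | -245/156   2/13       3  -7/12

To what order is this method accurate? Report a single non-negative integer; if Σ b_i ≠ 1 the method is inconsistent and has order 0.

b = (-245/156, 2/13, 3, -7/12)
c = (0, 17/12, 4/5, 1)
Ac = (0, 0, 391/120, -2339/1050)
Σ b_i: (-245/156)·1 + 2/13·1 + 3·1 + (-7/12)·1 = 1 ✓
b·c: 2/13·17/12 + 3·4/5 + (-7/12)·1 = 529/260 ≠ 1/2 ⇒ order 1.

1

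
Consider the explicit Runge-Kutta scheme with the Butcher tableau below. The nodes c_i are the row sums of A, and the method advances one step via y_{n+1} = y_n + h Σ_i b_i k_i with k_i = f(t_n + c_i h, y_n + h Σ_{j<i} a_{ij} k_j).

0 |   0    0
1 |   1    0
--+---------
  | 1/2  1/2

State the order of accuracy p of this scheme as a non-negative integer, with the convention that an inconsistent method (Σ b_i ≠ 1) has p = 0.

2

b = (1/2, 1/2)
c = (0, 1)
Σ b_i: 1/2·1 + 1/2·1 = 1 ✓
b·c: 1/2·1 = 1/2 ✓; 2 stages ⇒ order 2.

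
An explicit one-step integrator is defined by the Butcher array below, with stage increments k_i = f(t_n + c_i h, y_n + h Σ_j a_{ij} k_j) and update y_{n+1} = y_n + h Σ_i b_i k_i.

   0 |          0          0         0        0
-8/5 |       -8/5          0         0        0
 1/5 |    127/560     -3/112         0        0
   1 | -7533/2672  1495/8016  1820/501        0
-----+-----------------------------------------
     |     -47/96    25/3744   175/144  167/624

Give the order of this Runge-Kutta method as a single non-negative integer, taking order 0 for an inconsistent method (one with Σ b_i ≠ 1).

b = (-47/96, 25/3744, 175/144, 167/624)
c = (0, -8/5, 1/5, 1)
Ac = (0, 0, 3/70, 143/334)
Σ b_i: (-47/96)·1 + 25/3744·1 + 175/144·1 + 167/624·1 = 1 ✓
b·c: 25/3744·(-8/5) + 175/144·1/5 + 167/624·1 = 1/2 ✓
b·c²: 25/3744·64/25 + 175/144·1/25 + 167/624·1 = 1/3 ✓
b·Ac: 175/144·3/70 + 167/624·143/334 = 1/6 ✓
b·c³: 25/3744·(-512/125) + 175/144·1/125 + 167/624·1 = 1/4 ✓
b·(c∘Ac): 175/144·3/350 + 167/624·143/334 = 1/8 ✓
b·Ac²: 175/144·(-12/175) + 167/624·104/167 = 1/12 ✓
b·A²c: 167/624·26/167 = 1/24 ✓; 4 stages ⇒ order 4.

4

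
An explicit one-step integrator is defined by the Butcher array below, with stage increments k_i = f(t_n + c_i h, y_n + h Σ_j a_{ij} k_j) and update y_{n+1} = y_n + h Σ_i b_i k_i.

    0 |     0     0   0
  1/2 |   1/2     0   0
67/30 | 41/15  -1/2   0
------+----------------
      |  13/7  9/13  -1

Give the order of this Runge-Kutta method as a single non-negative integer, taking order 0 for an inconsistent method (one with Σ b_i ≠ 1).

0

b = (13/7, 9/13, -1)
c = (0, 1/2, 67/30)
Ac = (0, 0, -1/4)
Σ b_i: 13/7·1 + 9/13·1 + (-1)·1 = 141/91 ≠ 1 ⇒ order 0.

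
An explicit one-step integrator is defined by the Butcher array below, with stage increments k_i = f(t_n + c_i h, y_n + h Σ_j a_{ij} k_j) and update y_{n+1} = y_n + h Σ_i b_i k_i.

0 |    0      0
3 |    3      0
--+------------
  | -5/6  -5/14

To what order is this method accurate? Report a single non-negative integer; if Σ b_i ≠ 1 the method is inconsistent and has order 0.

0

b = (-5/6, -5/14)
c = (0, 3)
Σ b_i: (-5/6)·1 + (-5/14)·1 = -25/21 ≠ 1 ⇒ order 0.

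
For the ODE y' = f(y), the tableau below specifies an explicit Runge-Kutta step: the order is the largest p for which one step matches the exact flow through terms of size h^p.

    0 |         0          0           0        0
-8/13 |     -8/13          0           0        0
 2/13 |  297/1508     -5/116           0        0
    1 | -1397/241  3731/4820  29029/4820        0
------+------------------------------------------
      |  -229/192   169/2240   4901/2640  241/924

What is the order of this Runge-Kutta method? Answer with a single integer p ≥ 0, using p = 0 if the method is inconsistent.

4

b = (-229/192, 169/2240, 4901/2640, 241/924)
c = (0, -8/13, 2/13, 1)
Ac = (0, 0, 10/377, 217/482)
Σ b_i: (-229/192)·1 + 169/2240·1 + 4901/2640·1 + 241/924·1 = 1 ✓
b·c: 169/2240·(-8/13) + 4901/2640·2/13 + 241/924·1 = 1/2 ✓
b·c²: 169/2240·64/169 + 4901/2640·4/169 + 241/924·1 = 1/3 ✓
b·Ac: 4901/2640·10/377 + 241/924·217/482 = 1/6 ✓
b·c³: 169/2240·(-512/2197) + 4901/2640·8/2197 + 241/924·1 = 1/4 ✓
b·(c∘Ac): 4901/2640·20/4901 + 241/924·217/482 = 1/8 ✓
b·Ac²: 4901/2640·(-80/4901) + 241/924·105/241 = 1/12 ✓
b·A²c: 241/924·77/482 = 1/24 ✓; 4 stages ⇒ order 4.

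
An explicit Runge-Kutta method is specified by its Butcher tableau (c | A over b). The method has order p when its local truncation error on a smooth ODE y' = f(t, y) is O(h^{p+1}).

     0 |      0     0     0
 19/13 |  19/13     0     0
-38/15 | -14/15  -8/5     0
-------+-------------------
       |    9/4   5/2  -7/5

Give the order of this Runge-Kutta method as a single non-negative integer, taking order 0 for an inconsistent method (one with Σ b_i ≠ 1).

0

b = (9/4, 5/2, -7/5)
c = (0, 19/13, -38/15)
Ac = (0, 0, -152/65)
Σ b_i: 9/4·1 + 5/2·1 + (-7/5)·1 = 67/20 ≠ 1 ⇒ order 0.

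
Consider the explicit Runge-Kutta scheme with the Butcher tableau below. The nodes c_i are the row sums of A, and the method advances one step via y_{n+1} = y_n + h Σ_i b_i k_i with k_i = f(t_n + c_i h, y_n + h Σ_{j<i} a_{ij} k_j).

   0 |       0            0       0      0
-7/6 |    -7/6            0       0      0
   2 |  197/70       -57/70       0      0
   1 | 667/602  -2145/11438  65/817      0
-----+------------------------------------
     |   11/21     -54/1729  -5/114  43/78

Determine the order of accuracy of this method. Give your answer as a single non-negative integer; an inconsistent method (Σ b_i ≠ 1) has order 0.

4

b = (11/21, -54/1729, -5/114, 43/78)
c = (0, -7/6, 2, 1)
Ac = (0, 0, 19/20, 65/172)
Σ b_i: 11/21·1 + (-54/1729)·1 + (-5/114)·1 + 43/78·1 = 1 ✓
b·c: (-54/1729)·(-7/6) + (-5/114)·2 + 43/78·1 = 1/2 ✓
b·c²: (-54/1729)·49/36 + (-5/114)·4 + 43/78·1 = 1/3 ✓
b·Ac: (-5/114)·19/20 + 43/78·65/172 = 1/6 ✓
b·c³: (-54/1729)·(-343/216) + (-5/114)·8 + 43/78·1 = 1/4 ✓
b·(c∘Ac): (-5/114)·19/10 + 43/78·65/172 = 1/8 ✓
b·Ac²: (-5/114)·(-133/120) + 43/78·65/1032 = 1/12 ✓
b·A²c: 43/78·13/172 = 1/24 ✓; 4 stages ⇒ order 4.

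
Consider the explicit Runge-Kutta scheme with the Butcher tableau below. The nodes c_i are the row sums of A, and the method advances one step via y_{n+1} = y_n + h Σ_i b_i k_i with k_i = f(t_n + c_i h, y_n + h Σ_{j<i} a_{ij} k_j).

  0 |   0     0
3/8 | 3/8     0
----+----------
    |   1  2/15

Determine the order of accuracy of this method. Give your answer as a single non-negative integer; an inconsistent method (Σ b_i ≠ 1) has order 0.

0

b = (1, 2/15)
c = (0, 3/8)
Σ b_i: 1·1 + 2/15·1 = 17/15 ≠ 1 ⇒ order 0.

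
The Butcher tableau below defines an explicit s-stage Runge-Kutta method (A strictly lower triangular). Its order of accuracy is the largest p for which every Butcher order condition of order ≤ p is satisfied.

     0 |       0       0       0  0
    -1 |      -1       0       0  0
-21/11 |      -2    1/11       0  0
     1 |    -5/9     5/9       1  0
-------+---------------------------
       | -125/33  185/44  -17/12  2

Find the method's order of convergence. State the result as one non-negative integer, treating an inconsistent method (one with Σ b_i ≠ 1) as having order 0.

2

b = (-125/33, 185/44, -17/12, 2)
c = (0, -1, -21/11, 1)
Ac = (0, 0, -1/11, -244/99)
Σ b_i: (-125/33)·1 + 185/44·1 + (-17/12)·1 + 2·1 = 1 ✓
b·c: 185/44·(-1) + (-17/12)·(-21/11) + 2·1 = 1/2 ✓
b·c²: 185/44·1 + (-17/12)·441/121 + 2·1 = 126/121 ≠ 1/3 ⇒ order 2.
b·Ac: (-17/12)·(-1/11) + 2·(-244/99) = -1901/396 ≠ 1/6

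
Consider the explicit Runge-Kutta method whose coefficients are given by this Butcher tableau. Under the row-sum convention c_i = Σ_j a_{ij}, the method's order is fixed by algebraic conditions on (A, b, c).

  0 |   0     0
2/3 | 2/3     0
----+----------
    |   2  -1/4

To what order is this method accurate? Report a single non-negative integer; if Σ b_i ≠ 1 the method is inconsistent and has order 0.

b = (2, -1/4)
c = (0, 2/3)
Σ b_i: 2·1 + (-1/4)·1 = 7/4 ≠ 1 ⇒ order 0.

0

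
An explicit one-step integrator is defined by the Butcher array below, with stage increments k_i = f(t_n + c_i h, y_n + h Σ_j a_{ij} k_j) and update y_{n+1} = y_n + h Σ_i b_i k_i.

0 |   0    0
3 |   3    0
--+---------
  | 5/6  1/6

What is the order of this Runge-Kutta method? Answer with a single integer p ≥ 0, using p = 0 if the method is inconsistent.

2

b = (5/6, 1/6)
c = (0, 3)
Σ b_i: 5/6·1 + 1/6·1 = 1 ✓
b·c: 1/6·3 = 1/2 ✓; 2 stages ⇒ order 2.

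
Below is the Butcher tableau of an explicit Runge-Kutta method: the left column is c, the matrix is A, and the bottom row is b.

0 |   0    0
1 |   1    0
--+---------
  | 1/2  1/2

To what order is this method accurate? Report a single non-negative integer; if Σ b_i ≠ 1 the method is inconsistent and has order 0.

2

b = (1/2, 1/2)
c = (0, 1)
Σ b_i: 1/2·1 + 1/2·1 = 1 ✓
b·c: 1/2·1 = 1/2 ✓; 2 stages ⇒ order 2.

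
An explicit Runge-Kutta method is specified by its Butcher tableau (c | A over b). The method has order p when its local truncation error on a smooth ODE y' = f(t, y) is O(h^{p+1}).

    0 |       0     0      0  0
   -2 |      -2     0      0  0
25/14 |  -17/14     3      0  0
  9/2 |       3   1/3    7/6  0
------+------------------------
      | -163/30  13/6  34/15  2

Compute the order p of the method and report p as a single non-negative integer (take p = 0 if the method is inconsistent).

1

b = (-163/30, 13/6, 34/15, 2)
c = (0, -2, 25/14, 9/2)
Ac = (0, 0, -6, 17/12)
Σ b_i: (-163/30)·1 + 13/6·1 + 34/15·1 + 2·1 = 1 ✓
b·c: 13/6·(-2) + 34/15·25/14 + 2·9/2 = 61/7 ≠ 1/2 ⇒ order 1.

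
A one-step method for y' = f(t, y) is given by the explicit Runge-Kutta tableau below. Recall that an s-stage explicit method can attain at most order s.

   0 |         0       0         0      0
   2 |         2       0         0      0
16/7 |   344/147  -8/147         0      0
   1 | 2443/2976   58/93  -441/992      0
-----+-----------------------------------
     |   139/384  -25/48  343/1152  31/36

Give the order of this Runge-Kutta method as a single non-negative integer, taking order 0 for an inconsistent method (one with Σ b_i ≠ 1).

b = (139/384, -25/48, 343/1152, 31/36)
c = (0, 2, 16/7, 1)
Ac = (0, 0, -16/147, 43/186)
Σ b_i: 139/384·1 + (-25/48)·1 + 343/1152·1 + 31/36·1 = 1 ✓
b·c: (-25/48)·2 + 343/1152·16/7 + 31/36·1 = 1/2 ✓
b·c²: (-25/48)·4 + 343/1152·256/49 + 31/36·1 = 1/3 ✓
b·Ac: 343/1152·(-16/147) + 31/36·43/186 = 1/6 ✓
b·c³: (-25/48)·8 + 343/1152·4096/343 + 31/36·1 = 1/4 ✓
b·(c∘Ac): 343/1152·(-256/1029) + 31/36·43/186 = 1/8 ✓
b·Ac²: 343/1152·(-32/147) + 31/36·16/93 = 1/12 ✓
b·A²c: 31/36·3/62 = 1/24 ✓; 4 stages ⇒ order 4.

4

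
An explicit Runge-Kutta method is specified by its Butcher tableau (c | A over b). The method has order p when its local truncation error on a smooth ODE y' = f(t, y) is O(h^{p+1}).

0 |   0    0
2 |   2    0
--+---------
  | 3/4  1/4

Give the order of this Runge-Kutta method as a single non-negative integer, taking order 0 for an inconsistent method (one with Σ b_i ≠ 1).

2

b = (3/4, 1/4)
c = (0, 2)
Σ b_i: 3/4·1 + 1/4·1 = 1 ✓
b·c: 1/4·2 = 1/2 ✓; 2 stages ⇒ order 2.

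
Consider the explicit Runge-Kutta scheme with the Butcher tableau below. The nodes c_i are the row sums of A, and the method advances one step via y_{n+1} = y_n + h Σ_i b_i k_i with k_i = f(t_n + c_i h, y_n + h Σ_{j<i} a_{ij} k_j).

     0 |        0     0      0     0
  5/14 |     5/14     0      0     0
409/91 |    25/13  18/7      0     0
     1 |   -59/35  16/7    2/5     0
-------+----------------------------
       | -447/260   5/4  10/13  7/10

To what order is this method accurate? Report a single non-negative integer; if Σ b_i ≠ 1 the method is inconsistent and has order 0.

1

b = (-447/260, 5/4, 10/13, 7/10)
c = (0, 5/14, 409/91, 1)
Ac = (0, 0, 45/49, 8326/3185)
Σ b_i: (-447/260)·1 + 5/4·1 + 10/13·1 + 7/10·1 = 1 ✓
b·c: 5/4·5/14 + 10/13·409/91 + 7/10·1 = 217849/47320 ≠ 1/2 ⇒ order 1.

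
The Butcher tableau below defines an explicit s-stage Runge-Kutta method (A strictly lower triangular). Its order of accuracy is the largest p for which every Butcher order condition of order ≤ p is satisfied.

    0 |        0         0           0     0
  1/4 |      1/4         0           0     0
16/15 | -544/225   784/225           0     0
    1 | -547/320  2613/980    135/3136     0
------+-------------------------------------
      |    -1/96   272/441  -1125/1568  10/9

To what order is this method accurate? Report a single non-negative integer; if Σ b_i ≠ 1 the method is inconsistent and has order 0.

b = (-1/96, 272/441, -1125/1568, 10/9)
c = (0, 1/4, 16/15, 1)
Ac = (0, 0, 196/225, 57/80)
Σ b_i: (-1/96)·1 + 272/441·1 + (-1125/1568)·1 + 10/9·1 = 1 ✓
b·c: 272/441·1/4 + (-1125/1568)·16/15 + 10/9·1 = 1/2 ✓
b·c²: 272/441·1/16 + (-1125/1568)·256/225 + 10/9·1 = 1/3 ✓
b·Ac: (-1125/1568)·196/225 + 10/9·57/80 = 1/6 ✓
b·c³: 272/441·1/64 + (-1125/1568)·4096/3375 + 10/9·1 = 1/4 ✓
b·(c∘Ac): (-1125/1568)·3136/3375 + 10/9·57/80 = 1/8 ✓
b·Ac²: (-1125/1568)·49/225 + 10/9·69/320 = 1/12 ✓
b·A²c: 10/9·3/80 = 1/24 ✓; 4 stages ⇒ order 4.

4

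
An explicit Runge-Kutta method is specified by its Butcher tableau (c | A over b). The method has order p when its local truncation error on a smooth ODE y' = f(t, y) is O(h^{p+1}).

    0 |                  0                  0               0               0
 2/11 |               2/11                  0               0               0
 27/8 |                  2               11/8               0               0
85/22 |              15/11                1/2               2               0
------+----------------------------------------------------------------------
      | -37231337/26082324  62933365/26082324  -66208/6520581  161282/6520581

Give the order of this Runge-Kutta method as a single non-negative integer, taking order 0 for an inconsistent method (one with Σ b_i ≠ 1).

b = (-37231337/26082324, 62933365/26082324, -66208/6520581, 161282/6520581)
c = (0, 2/11, 27/8, 85/22)
Ac = (0, 0, 1/4, 301/44)
Σ b_i: (-37231337/26082324)·1 + 62933365/26082324·1 + (-66208/6520581)·1 + 161282/6520581·1 = 1 ✓
b·c: 62933365/26082324·2/11 + (-66208/6520581)·27/8 + 161282/6520581·85/22 = 1/2 ✓
b·c²: 62933365/26082324·4/121 + (-66208/6520581)·729/64 + 161282/6520581·7225/484 = 1/3 ✓
b·Ac: (-66208/6520581)·1/4 + 161282/6520581·301/44 = 1/6 ✓
b·c³: 62933365/26082324·8/1331 + (-66208/6520581)·19683/512 + 161282/6520581·614125/10648 = 491261519/467549808 ≠ 1/4 ⇒ order 3.
b·(c∘Ac): (-66208/6520581)·27/32 + 161282/6520581·25585/968 = 185105663/286905564 ≠ 1/8
b·Ac²: (-66208/6520581)·1/22 + 161282/6520581·88273/3872 = 23948137/42504528 ≠ 1/12
b·A²c: 161282/6520581·1/2 = 80641/6520581 ≠ 1/24

3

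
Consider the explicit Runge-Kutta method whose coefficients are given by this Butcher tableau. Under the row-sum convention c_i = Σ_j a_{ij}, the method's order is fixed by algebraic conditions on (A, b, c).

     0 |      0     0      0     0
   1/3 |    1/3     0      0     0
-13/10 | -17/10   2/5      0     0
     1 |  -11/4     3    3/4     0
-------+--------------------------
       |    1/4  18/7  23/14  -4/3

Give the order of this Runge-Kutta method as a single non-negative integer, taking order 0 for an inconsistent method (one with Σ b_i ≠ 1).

b = (1/4, 18/7, 23/14, -4/3)
c = (0, 1/3, -13/10, 1)
Ac = (0, 0, 2/15, 1/40)
Σ b_i: 1/4·1 + 18/7·1 + 23/14·1 + (-4/3)·1 = 263/84 ≠ 1 ⇒ order 0.

0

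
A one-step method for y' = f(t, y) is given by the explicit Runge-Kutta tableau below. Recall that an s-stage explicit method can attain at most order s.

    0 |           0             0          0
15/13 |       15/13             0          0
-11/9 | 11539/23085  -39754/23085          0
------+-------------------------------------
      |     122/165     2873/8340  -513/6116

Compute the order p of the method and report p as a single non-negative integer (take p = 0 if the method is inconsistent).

3

b = (122/165, 2873/8340, -513/6116)
c = (0, 15/13, -11/9)
Ac = (0, 0, -3058/1539)
Σ b_i: 122/165·1 + 2873/8340·1 + (-513/6116)·1 = 1 ✓
b·c: 2873/8340·15/13 + (-513/6116)·(-11/9) = 1/2 ✓
b·c²: 2873/8340·225/169 + (-513/6116)·121/81 = 1/3 ✓
b·Ac: (-513/6116)·(-3058/1539) = 1/6 ✓; 3 stages ⇒ order 3.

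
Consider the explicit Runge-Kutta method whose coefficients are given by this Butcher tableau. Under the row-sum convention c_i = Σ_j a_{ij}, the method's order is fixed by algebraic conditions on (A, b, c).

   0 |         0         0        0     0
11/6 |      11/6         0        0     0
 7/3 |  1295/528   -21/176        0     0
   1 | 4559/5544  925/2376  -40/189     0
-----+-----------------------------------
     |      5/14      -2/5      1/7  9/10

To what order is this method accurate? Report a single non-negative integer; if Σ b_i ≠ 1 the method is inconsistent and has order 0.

b = (5/14, -2/5, 1/7, 9/10)
c = (0, 11/6, 7/3, 1)
Ac = (0, 0, -7/32, 95/432)
Σ b_i: 5/14·1 + (-2/5)·1 + 1/7·1 + 9/10·1 = 1 ✓
b·c: (-2/5)·11/6 + 1/7·7/3 + 9/10·1 = 1/2 ✓
b·c²: (-2/5)·121/36 + 1/7·49/9 + 9/10·1 = 1/3 ✓
b·Ac: 1/7·(-7/32) + 9/10·95/432 = 1/6 ✓
b·c³: (-2/5)·1331/216 + 1/7·343/27 + 9/10·1 = 1/4 ✓
b·(c∘Ac): 1/7·(-49/96) + 9/10·95/432 = 1/8 ✓
b·Ac²: 1/7·(-77/192) + 9/10·5/32 = 1/12 ✓
b·A²c: 9/10·5/108 = 1/24 ✓; 4 stages ⇒ order 4.

4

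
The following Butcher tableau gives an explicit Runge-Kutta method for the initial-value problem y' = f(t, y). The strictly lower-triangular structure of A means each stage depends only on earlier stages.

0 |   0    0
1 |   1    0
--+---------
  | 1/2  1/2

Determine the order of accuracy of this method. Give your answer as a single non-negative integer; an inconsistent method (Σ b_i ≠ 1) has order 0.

b = (1/2, 1/2)
c = (0, 1)
Σ b_i: 1/2·1 + 1/2·1 = 1 ✓
b·c: 1/2·1 = 1/2 ✓; 2 stages ⇒ order 2.

2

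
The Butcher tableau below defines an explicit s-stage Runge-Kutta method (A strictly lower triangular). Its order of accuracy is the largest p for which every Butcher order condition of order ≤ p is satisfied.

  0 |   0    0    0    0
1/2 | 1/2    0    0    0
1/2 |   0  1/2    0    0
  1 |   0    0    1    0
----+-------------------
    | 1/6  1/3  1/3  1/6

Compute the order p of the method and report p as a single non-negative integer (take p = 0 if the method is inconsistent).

4

b = (1/6, 1/3, 1/3, 1/6)
c = (0, 1/2, 1/2, 1)
Ac = (0, 0, 1/4, 1/2)
Σ b_i: 1/6·1 + 1/3·1 + 1/3·1 + 1/6·1 = 1 ✓
b·c: 1/3·1/2 + 1/3·1/2 + 1/6·1 = 1/2 ✓
b·c²: 1/3·1/4 + 1/3·1/4 + 1/6·1 = 1/3 ✓
b·Ac: 1/3·1/4 + 1/6·1/2 = 1/6 ✓
b·c³: 1/3·1/8 + 1/3·1/8 + 1/6·1 = 1/4 ✓
b·(c∘Ac): 1/3·1/8 + 1/6·1/2 = 1/8 ✓
b·Ac²: 1/3·1/8 + 1/6·1/4 = 1/12 ✓
b·A²c: 1/6·1/4 = 1/24 ✓; 4 stages ⇒ order 4.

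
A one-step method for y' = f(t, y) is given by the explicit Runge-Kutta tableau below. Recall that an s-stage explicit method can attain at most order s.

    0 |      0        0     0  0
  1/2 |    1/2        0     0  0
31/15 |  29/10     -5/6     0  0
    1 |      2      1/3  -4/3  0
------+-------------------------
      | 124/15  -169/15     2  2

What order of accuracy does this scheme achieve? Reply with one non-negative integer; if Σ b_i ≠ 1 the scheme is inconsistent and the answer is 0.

2

b = (124/15, -169/15, 2, 2)
c = (0, 1/2, 31/15, 1)
Ac = (0, 0, -5/12, -233/90)
Σ b_i: 124/15·1 + (-169/15)·1 + 2·1 + 2·1 = 1 ✓
b·c: (-169/15)·1/2 + 2·31/15 + 2·1 = 1/2 ✓
b·c²: (-169/15)·1/4 + 2·961/225 + 2·1 = 6953/900 ≠ 1/3 ⇒ order 2.
b·Ac: 2·(-5/12) + 2·(-233/90) = -541/90 ≠ 1/6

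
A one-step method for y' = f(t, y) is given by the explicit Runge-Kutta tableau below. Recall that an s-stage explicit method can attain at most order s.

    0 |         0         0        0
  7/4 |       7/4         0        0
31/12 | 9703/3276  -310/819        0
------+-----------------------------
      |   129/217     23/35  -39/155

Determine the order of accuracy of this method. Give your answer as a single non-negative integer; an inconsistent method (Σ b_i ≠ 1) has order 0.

b = (129/217, 23/35, -39/155)
c = (0, 7/4, 31/12)
Ac = (0, 0, -155/234)
Σ b_i: 129/217·1 + 23/35·1 + (-39/155)·1 = 1 ✓
b·c: 23/35·7/4 + (-39/155)·31/12 = 1/2 ✓
b·c²: 23/35·49/16 + (-39/155)·961/144 = 1/3 ✓
b·Ac: (-39/155)·(-155/234) = 1/6 ✓; 3 stages ⇒ order 3.

3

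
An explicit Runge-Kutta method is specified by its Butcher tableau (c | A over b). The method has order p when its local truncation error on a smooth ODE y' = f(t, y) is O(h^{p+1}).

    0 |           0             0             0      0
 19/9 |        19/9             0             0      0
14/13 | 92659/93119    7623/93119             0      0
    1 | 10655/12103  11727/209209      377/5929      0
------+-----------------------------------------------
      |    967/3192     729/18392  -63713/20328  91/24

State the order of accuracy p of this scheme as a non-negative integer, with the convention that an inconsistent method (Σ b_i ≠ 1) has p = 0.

4

b = (967/3192, 729/18392, -63713/20328, 91/24)
c = (0, 19/9, 14/13, 1)
Ac = (0, 0, 847/4901, 17/91)
Σ b_i: 967/3192·1 + 729/18392·1 + (-63713/20328)·1 + 91/24·1 = 1 ✓
b·c: 729/18392·19/9 + (-63713/20328)·14/13 + 91/24·1 = 1/2 ✓
b·c²: 729/18392·361/81 + (-63713/20328)·196/169 + 91/24·1 = 1/3 ✓
b·Ac: (-63713/20328)·847/4901 + 91/24·17/91 = 1/6 ✓
b·c³: 729/18392·6859/729 + (-63713/20328)·2744/2197 + 91/24·1 = 1/4 ✓
b·(c∘Ac): (-63713/20328)·11858/63713 + 91/24·17/91 = 1/8 ✓
b·Ac²: (-63713/20328)·16093/44109 + 91/24·265/819 = 1/12 ✓
b·A²c: 91/24·1/91 = 1/24 ✓; 4 stages ⇒ order 4.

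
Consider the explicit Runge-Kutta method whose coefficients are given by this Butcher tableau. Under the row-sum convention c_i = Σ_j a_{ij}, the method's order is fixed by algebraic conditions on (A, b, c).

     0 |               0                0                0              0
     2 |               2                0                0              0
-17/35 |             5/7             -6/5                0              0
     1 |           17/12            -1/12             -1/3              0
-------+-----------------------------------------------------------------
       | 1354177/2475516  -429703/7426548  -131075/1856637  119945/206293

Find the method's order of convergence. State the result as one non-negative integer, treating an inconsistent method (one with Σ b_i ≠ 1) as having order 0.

3

b = (1354177/2475516, -429703/7426548, -131075/1856637, 119945/206293)
c = (0, 2, -17/35, 1)
Ac = (0, 0, -12/5, -1/210)
Σ b_i: 1354177/2475516·1 + (-429703/7426548)·1 + (-131075/1856637)·1 + 119945/206293·1 = 1 ✓
b·c: (-429703/7426548)·2 + (-131075/1856637)·(-17/35) + 119945/206293·1 = 1/2 ✓
b·c²: (-429703/7426548)·4 + (-131075/1856637)·289/1225 + 119945/206293·1 = 1/3 ✓
b·Ac: (-131075/1856637)·(-12/5) + 119945/206293·(-1/210) = 1/6 ✓
b·c³: (-429703/7426548)·8 + (-131075/1856637)·(-4913/42875) + 119945/206293·1 = 2743052/21660765 ≠ 1/4 ⇒ order 3.
b·(c∘Ac): (-131075/1856637)·204/175 + 119945/206293·(-1/210) = -35097/412586 ≠ 1/8
b·Ac²: (-131075/1856637)·(-24/5) + 119945/206293·(-1514/3675) = 2151722/21660765 ≠ 1/12
b·A²c: 119945/206293·4/5 = 95956/206293 ≠ 1/24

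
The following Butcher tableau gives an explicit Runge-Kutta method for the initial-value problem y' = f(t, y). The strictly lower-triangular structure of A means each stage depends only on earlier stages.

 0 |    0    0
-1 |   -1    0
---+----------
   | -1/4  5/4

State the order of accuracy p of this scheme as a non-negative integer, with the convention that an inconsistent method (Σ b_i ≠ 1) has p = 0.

b = (-1/4, 5/4)
c = (0, -1)
Σ b_i: (-1/4)·1 + 5/4·1 = 1 ✓
b·c: 5/4·(-1) = -5/4 ≠ 1/2 ⇒ order 1.

1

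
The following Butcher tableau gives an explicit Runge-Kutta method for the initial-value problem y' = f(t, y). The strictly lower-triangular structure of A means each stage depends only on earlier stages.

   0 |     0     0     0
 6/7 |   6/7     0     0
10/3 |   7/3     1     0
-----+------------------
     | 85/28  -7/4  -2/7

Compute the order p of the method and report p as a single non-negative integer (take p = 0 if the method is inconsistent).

b = (85/28, -7/4, -2/7)
c = (0, 6/7, 10/3)
Ac = (0, 0, 6/7)
Σ b_i: 85/28·1 + (-7/4)·1 + (-2/7)·1 = 1 ✓
b·c: (-7/4)·6/7 + (-2/7)·10/3 = -103/42 ≠ 1/2 ⇒ order 1.

1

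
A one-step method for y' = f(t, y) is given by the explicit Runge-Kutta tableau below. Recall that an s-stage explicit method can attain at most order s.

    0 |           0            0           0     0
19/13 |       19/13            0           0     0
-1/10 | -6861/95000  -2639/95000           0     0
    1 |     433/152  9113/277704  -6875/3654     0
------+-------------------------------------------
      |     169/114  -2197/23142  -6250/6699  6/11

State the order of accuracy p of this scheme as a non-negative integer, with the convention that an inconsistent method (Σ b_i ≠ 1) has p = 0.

4

b = (169/114, -2197/23142, -6250/6699, 6/11)
c = (0, 19/13, -1/10, 1)
Ac = (0, 0, -203/5000, 17/72)
Σ b_i: 169/114·1 + (-2197/23142)·1 + (-6250/6699)·1 + 6/11·1 = 1 ✓
b·c: (-2197/23142)·19/13 + (-6250/6699)·(-1/10) + 6/11·1 = 1/2 ✓
b·c²: (-2197/23142)·361/169 + (-6250/6699)·1/100 + 6/11·1 = 1/3 ✓
b·Ac: (-6250/6699)·(-203/5000) + 6/11·17/72 = 1/6 ✓
b·c³: (-2197/23142)·6859/2197 + (-6250/6699)·(-1/1000) + 6/11·1 = 1/4 ✓
b·(c∘Ac): (-6250/6699)·203/50000 + 6/11·17/72 = 1/8 ✓
b·Ac²: (-6250/6699)·(-3857/65000) + 6/11·2/39 = 1/12 ✓
b·A²c: 6/11·11/144 = 1/24 ✓; 4 stages ⇒ order 4.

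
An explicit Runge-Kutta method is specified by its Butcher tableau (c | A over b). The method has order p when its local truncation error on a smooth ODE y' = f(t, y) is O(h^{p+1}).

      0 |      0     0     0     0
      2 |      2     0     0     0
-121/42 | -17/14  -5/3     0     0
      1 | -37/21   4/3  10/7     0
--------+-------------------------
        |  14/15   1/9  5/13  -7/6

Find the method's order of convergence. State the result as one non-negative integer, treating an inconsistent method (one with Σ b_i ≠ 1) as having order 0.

0

b = (14/15, 1/9, 5/13, -7/6)
c = (0, 2, -121/42, 1)
Ac = (0, 0, -10/3, -71/49)
Σ b_i: 14/15·1 + 1/9·1 + 5/13·1 + (-7/6)·1 = 307/1170 ≠ 1 ⇒ order 0.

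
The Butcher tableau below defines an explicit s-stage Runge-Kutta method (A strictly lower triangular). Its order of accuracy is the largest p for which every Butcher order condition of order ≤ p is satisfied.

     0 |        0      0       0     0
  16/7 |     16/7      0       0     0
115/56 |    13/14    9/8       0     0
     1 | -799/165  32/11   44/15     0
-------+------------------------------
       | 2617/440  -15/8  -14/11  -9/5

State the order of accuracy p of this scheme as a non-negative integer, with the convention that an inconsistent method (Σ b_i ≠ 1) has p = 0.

b = (2617/440, -15/8, -14/11, -9/5)
c = (0, 16/7, 115/56, 1)
Ac = (0, 0, 18/7, 5855/462)
Σ b_i: 2617/440·1 + (-15/8)·1 + (-14/11)·1 + (-9/5)·1 = 1 ✓
b·c: (-15/8)·16/7 + (-14/11)·115/56 + (-9/5)·1 = -13397/1540 ≠ 1/2 ⇒ order 1.

1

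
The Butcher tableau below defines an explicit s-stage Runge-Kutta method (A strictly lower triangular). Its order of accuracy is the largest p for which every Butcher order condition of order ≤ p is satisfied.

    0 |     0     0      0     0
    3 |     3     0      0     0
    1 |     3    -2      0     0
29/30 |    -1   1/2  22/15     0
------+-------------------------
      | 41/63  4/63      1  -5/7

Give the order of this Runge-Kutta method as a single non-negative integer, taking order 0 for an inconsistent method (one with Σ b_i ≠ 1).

b = (41/63, 4/63, 1, -5/7)
c = (0, 3, 1, 29/30)
Ac = (0, 0, -6, 89/30)
Σ b_i: 41/63·1 + 4/63·1 + 1·1 + (-5/7)·1 = 1 ✓
b·c: 4/63·3 + 1·1 + (-5/7)·29/30 = 1/2 ✓
b·c²: 4/63·9 + 1·1 + (-5/7)·841/900 = 1139/1260 ≠ 1/3 ⇒ order 2.
b·Ac: 1·(-6) + (-5/7)·89/30 = -341/42 ≠ 1/6

2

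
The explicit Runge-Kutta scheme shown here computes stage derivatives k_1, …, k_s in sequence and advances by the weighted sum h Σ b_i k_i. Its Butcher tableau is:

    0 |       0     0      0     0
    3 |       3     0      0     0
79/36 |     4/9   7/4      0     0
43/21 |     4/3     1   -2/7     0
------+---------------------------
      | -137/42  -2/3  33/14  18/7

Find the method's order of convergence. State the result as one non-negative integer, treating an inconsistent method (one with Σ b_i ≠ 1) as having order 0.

b = (-137/42, -2/3, 33/14, 18/7)
c = (0, 3, 79/36, 43/21)
Ac = (0, 0, 21/4, 299/126)
Σ b_i: (-137/42)·1 + (-2/3)·1 + 33/14·1 + 18/7·1 = 1 ✓
b·c: (-2/3)·3 + 33/14·79/36 + 18/7·43/21 = 9923/1176 ≠ 1/2 ⇒ order 1.

1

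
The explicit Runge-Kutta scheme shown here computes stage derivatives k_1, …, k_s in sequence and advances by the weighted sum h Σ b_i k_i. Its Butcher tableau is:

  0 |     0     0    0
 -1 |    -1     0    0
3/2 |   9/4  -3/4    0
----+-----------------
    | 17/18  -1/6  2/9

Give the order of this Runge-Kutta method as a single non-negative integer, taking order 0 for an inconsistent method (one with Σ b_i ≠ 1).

3

b = (17/18, -1/6, 2/9)
c = (0, -1, 3/2)
Ac = (0, 0, 3/4)
Σ b_i: 17/18·1 + (-1/6)·1 + 2/9·1 = 1 ✓
b·c: (-1/6)·(-1) + 2/9·3/2 = 1/2 ✓
b·c²: (-1/6)·1 + 2/9·9/4 = 1/3 ✓
b·Ac: 2/9·3/4 = 1/6 ✓; 3 stages ⇒ order 3.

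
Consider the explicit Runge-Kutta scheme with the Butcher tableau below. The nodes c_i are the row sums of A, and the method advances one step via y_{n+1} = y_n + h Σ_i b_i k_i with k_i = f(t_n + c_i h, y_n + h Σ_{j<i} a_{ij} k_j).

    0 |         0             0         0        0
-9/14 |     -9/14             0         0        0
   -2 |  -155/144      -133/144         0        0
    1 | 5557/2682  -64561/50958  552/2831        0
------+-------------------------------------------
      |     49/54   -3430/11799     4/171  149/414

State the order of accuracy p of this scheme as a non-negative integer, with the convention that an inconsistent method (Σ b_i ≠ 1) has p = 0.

b = (49/54, -3430/11799, 4/171, 149/414)
c = (0, -9/14, -2, 1)
Ac = (0, 0, 19/32, 253/596)
Σ b_i: 49/54·1 + (-3430/11799)·1 + 4/171·1 + 149/414·1 = 1 ✓
b·c: (-3430/11799)·(-9/14) + 4/171·(-2) + 149/414·1 = 1/2 ✓
b·c²: (-3430/11799)·81/196 + 4/171·4 + 149/414·1 = 1/3 ✓
b·Ac: 4/171·19/32 + 149/414·253/596 = 1/6 ✓
b·c³: (-3430/11799)·(-729/2744) + 4/171·(-8) + 149/414·1 = 1/4 ✓
b·(c∘Ac): 4/171·(-19/16) + 149/414·253/596 = 1/8 ✓
b·Ac²: 4/171·(-171/448) + 149/414·2139/8344 = 1/12 ✓
b·A²c: 149/414·69/596 = 1/24 ✓; 4 stages ⇒ order 4.

4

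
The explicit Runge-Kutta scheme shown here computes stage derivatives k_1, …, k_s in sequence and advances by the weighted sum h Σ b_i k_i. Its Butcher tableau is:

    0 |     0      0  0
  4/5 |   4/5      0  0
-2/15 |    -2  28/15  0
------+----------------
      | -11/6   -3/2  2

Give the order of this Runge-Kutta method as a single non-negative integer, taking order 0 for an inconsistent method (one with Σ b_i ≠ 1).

0

b = (-11/6, -3/2, 2)
c = (0, 4/5, -2/15)
Ac = (0, 0, 112/75)
Σ b_i: (-11/6)·1 + (-3/2)·1 + 2·1 = -4/3 ≠ 1 ⇒ order 0.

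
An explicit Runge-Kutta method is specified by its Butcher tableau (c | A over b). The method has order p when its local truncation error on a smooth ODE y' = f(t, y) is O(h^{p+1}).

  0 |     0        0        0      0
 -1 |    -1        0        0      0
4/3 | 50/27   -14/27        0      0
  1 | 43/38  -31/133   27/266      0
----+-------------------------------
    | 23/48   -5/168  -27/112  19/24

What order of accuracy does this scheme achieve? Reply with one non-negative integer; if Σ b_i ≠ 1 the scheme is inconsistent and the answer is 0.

4

b = (23/48, -5/168, -27/112, 19/24)
c = (0, -1, 4/3, 1)
Ac = (0, 0, 14/27, 7/19)
Σ b_i: 23/48·1 + (-5/168)·1 + (-27/112)·1 + 19/24·1 = 1 ✓
b·c: (-5/168)·(-1) + (-27/112)·4/3 + 19/24·1 = 1/2 ✓
b·c²: (-5/168)·1 + (-27/112)·16/9 + 19/24·1 = 1/3 ✓
b·Ac: (-27/112)·14/27 + 19/24·7/19 = 1/6 ✓
b·c³: (-5/168)·(-1) + (-27/112)·64/27 + 19/24·1 = 1/4 ✓
b·(c∘Ac): (-27/112)·56/81 + 19/24·7/19 = 1/8 ✓
b·Ac²: (-27/112)·(-14/27) + 19/24·(-1/19) = 1/12 ✓
b·A²c: 19/24·1/19 = 1/24 ✓; 4 stages ⇒ order 4.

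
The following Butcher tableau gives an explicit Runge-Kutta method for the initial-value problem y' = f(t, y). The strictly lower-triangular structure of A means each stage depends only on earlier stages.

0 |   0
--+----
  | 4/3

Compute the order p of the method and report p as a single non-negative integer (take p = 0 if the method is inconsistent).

0

b = (4/3)
c = (0)
Σ b_i: 4/3·1 = 4/3 ≠ 1 ⇒ order 0.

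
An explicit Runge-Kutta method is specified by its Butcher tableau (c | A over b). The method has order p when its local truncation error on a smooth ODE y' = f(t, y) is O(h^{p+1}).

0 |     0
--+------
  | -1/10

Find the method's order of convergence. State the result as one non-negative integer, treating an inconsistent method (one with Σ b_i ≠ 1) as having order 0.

0

b = (-1/10)
c = (0)
Σ b_i: (-1/10)·1 = -1/10 ≠ 1 ⇒ order 0.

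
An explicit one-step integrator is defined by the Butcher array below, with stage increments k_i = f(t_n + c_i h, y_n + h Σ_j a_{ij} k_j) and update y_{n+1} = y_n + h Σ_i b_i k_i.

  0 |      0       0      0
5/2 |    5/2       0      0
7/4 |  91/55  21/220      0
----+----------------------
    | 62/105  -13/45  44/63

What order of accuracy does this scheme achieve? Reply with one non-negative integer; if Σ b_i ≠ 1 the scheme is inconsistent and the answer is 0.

b = (62/105, -13/45, 44/63)
c = (0, 5/2, 7/4)
Ac = (0, 0, 21/88)
Σ b_i: 62/105·1 + (-13/45)·1 + 44/63·1 = 1 ✓
b·c: (-13/45)·5/2 + 44/63·7/4 = 1/2 ✓
b·c²: (-13/45)·25/4 + 44/63·49/16 = 1/3 ✓
b·Ac: 44/63·21/88 = 1/6 ✓; 3 stages ⇒ order 3.

3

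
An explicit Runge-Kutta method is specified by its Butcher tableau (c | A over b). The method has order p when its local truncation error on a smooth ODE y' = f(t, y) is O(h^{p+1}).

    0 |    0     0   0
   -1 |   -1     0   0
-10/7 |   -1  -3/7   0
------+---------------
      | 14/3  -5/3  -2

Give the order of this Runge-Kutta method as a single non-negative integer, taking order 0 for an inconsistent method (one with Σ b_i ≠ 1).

1

b = (14/3, -5/3, -2)
c = (0, -1, -10/7)
Ac = (0, 0, 3/7)
Σ b_i: 14/3·1 + (-5/3)·1 + (-2)·1 = 1 ✓
b·c: (-5/3)·(-1) + (-2)·(-10/7) = 95/21 ≠ 1/2 ⇒ order 1.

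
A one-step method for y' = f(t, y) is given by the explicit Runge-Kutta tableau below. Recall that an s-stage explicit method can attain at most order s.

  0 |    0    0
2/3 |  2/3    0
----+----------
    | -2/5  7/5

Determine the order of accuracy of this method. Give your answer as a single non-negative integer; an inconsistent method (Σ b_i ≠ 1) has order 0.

1

b = (-2/5, 7/5)
c = (0, 2/3)
Σ b_i: (-2/5)·1 + 7/5·1 = 1 ✓
b·c: 7/5·2/3 = 14/15 ≠ 1/2 ⇒ order 1.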